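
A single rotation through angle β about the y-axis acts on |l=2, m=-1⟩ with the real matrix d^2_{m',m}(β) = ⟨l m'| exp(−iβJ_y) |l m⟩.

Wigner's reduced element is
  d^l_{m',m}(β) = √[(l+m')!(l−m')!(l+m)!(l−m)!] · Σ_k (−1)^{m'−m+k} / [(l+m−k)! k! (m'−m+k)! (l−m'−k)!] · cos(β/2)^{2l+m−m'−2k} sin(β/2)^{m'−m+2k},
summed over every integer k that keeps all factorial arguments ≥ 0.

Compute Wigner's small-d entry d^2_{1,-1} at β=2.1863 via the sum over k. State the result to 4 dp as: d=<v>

d=-0.1220

d^2_{1,-1}(β=2.1863) via Wigner's sum:
c=cos(2.1863/2)=0.459690, s=sin(2.1863/2)=0.888079; N=√[6·1·1·6]=6.000000
k∈{0,1} keeps every argument non-negative
  k=0: (−1)^2·6.0000/(2)·0.4597^2·0.8881^2 = +0.499983
  k=1: (−1)^3·6.0000/(6)·0.4597^0·0.8881^4 = -0.622024
d^2_{1,-1}(2.1863) = +0.499983 -0.622024 = -0.122041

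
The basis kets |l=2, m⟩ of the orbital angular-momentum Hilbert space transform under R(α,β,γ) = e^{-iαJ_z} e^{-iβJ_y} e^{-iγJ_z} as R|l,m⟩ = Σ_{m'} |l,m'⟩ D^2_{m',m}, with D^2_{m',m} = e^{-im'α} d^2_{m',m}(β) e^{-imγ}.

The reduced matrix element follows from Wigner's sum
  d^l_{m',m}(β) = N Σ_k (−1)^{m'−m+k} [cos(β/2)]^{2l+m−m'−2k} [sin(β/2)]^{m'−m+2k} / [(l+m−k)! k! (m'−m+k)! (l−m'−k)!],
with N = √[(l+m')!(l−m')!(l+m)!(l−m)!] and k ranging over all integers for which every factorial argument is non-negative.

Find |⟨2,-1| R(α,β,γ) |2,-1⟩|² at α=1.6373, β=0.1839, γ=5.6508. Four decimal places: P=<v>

P=0.9180

D^2_{-1,-1}(1.6373,0.1839,5.6508) = e^{-i·-1·1.6373}·d^2_{-1,-1}(0.1839)·e^{-i·-1·5.6508}. Compute d first:
c=cos(0.1839/2)=0.995776, s=sin(0.1839/2)=0.091820; N=√[1·6·1·6]=6.000000
k∈{0,1} keeps every argument non-negative
  k=0: (−1)^0·6.0000/(6)·0.9958^4·0.0918^0 = +0.983209
  k=1: (−1)^1·6.0000/(2)·0.9958^2·0.0918^2 = -0.025080
d^2_{-1,-1}(0.1839) = +0.983209 -0.025080 = +0.958129
|D^2_{-1,-1}|² = |d^2_{-1,-1}(β)|² = (+0.958129)² = 0.918012 (the z-rotation phases have unit modulus)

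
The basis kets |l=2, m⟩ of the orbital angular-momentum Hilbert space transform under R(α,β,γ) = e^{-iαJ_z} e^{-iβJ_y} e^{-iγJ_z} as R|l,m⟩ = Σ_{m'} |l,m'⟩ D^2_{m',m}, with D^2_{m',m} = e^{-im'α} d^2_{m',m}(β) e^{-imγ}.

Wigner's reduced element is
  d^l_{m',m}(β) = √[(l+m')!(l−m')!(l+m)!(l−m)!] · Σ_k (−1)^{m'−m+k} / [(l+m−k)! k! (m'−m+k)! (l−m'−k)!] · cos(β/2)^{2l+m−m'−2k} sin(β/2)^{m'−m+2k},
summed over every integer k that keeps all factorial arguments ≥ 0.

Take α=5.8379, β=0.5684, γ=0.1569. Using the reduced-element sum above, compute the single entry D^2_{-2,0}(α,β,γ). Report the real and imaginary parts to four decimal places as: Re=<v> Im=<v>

First d^2_{-2,0}(β=0.5684), then the phase factors e^{-i(-2)α} and e^{-i(0)γ}:
Half-angle: c=0.959886, s=0.280390. N=√(1·24·2·2)=9.797959
k∈{2} keeps every argument non-negative
  k=2: (−1)^0·9.7980/(4)·0.9599^2·0.2804^2 = +0.177435
d^2_{-2,0}(0.5684) = +0.177435
Phases: e^{-i·(-2)·5.8379}=+0.628969-0.777431i, e^{-i·(0)·0.1569}=+1.000000+0.000000i ⇒ D=+0.111601-0.137943i

Re=0.1116 Im=-0.1379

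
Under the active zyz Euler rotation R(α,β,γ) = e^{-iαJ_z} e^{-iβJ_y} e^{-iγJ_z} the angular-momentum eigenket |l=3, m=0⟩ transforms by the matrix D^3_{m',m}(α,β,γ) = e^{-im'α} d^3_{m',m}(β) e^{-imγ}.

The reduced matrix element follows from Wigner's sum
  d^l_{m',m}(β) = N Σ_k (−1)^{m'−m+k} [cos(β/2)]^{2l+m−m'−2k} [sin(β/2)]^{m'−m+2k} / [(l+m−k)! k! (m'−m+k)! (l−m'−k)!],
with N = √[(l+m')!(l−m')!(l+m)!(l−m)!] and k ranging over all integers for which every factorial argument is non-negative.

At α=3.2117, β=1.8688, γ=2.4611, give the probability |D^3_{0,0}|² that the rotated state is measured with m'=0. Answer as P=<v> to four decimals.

D^3_{0,0}(3.2117,1.8688,2.4611) = e^{-i·0·3.2117}·d^3_{0,0}(1.8688)·e^{-i·0·2.4611}. Compute d first:
c=cos(1.8688/2)=0.594301, s=sin(1.8688/2)=0.804243; N=√[6·6·6·6]=36.000000
k: max(0,(0)−(0))=0 … min(3+(0),3−(0))=3
  k=0: (−1)^0·36.0000/(36)·0.5943^6·0.8042^0 = +0.044059
  k=1: (−1)^1·36.0000/(4)·0.5943^4·0.8042^2 = -0.726177
  k=2: (−1)^2·36.0000/(4)·0.5943^2·0.8042^4 = +1.329854
  k=3: (−1)^3·36.0000/(36)·0.5943^0·0.8042^6 = -0.270597
d^3_{0,0}(1.8688) = +0.044059 -0.726177 +1.329854 -0.270597 = +0.377139
|D^3_{0,0}|² = |d^3_{0,0}(β)|² = (+0.377139)² = 0.142234 (the z-rotation phases have unit modulus)

P=0.1422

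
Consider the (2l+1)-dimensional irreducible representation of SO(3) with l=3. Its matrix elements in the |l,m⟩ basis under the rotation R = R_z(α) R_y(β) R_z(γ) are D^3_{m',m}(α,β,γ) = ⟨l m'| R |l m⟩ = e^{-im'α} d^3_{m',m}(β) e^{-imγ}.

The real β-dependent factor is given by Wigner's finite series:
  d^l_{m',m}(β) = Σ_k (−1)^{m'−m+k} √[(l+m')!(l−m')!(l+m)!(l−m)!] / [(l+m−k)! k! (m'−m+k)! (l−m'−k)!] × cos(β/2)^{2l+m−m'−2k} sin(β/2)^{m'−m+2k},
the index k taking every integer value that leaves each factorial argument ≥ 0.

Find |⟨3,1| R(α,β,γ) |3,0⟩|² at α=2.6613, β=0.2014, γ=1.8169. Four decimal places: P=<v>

P=0.1083

First d^3_{1,0}(β=0.2014), then the phase factors e^{-i(1)α} and e^{-i(0)γ}:
Half-angle: c=0.994934, s=0.100530. N=√(24·2·6·6)=41.569219
The bounds max(0,m−m')=0 and min(l+m,l−m')=2 give 3 terms
  k=0: (−1)^1·41.5692/(12)·0.9949^5·0.1005^1 = -0.339514
  k=1: (−1)^2·41.5692/(4)·0.9949^3·0.1005^3 = +0.010399
  k=2: (−1)^3·41.5692/(12)·0.9949^1·0.1005^5 = -0.000035
d^3_{1,0}(0.2014) = -0.339514 +0.010399 -0.000035 = -0.329150
|D^3_{1,0}|² = |d^3_{1,0}(β)|² = (-0.329150)² = 0.108340 (the z-rotation phases have unit modulus)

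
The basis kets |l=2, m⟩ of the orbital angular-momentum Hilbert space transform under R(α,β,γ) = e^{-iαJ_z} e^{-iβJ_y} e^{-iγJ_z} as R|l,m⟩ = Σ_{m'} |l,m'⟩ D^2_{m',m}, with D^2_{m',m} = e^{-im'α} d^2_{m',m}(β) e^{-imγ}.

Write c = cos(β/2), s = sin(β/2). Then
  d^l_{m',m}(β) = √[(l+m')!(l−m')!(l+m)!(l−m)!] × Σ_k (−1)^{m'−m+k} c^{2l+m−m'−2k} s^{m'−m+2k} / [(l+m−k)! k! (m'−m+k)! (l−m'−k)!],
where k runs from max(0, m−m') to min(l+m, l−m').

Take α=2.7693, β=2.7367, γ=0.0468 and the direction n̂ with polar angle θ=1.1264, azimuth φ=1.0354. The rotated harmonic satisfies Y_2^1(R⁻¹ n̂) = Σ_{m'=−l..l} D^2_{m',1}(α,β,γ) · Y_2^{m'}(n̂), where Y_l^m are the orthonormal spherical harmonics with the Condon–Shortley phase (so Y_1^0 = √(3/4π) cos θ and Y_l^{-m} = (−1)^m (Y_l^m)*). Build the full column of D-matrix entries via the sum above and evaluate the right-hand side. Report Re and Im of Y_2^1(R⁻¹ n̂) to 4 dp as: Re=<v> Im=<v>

Need the full column D^2_{m',1} for m'=−2..2 at α=2.7693, β=2.7367, γ=0.0468.
cos(β/2)=0.201066, sin(β/2)=0.979578
d^2_{-2,1}: single k=3 term ⇒ +0.377995;  D = +0.265678-0.268878i
d^2_{-1,1}: k∈[2..3] ⇒ +0.116380 -0.920779 = -0.804399;  D = +0.734785-0.327336i
d^2_{0,1}: k∈[1..2] ⇒ +0.019504 -0.462947 = -0.443443;  D = -0.442957+0.020746i
d^2_{1,1}: k∈[0..1] ⇒ +0.001634 -0.116380 = -0.114745;  D = +0.108720+0.036693i
d^2_{2,1}: single k=0 term ⇒ -0.015925;  D = -0.012203-0.010232i
Y_2^{m'}(θ=1.1264,φ=1.0354) and Σ D·Y over m':
  (+0.2657-0.2689i)·(-0.1510-0.2763i)  (+0.7348-0.3273i)·(+0.1530-0.2579i)  (-0.4430+0.0207i)·(-0.1405+0.0000i)  (+0.1087+0.0367i)·(-0.1530-0.2579i)  (-0.0122-0.0102i)·(-0.1510+0.2763i)
Y_2^1(R⁻¹ n̂) = -0.026674-0.310806i

Re=-0.0267 Im=-0.3108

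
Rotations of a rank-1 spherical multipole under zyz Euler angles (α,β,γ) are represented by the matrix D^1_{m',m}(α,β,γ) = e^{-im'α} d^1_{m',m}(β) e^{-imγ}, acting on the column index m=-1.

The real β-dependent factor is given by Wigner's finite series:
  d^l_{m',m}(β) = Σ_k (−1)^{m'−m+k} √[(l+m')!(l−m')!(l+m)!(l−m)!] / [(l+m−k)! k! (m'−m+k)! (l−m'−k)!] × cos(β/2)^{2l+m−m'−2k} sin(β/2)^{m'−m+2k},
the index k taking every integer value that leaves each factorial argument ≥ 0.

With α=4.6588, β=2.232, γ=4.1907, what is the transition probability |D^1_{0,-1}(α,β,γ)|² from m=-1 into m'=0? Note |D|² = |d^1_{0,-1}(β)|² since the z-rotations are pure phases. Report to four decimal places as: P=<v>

First d^1_{0,-1}(β=2.232), then the phase factors e^{-i(0)α} and e^{-i(-1)γ}:
c=cos(2.232/2)=0.439279, s=sin(2.232/2)=0.898351; N=√[1·1·1·2]=1.414214
k∈{0} keeps every argument non-negative
  k=0: (−1)^1·1.4142/(1)·0.4393^1·0.8984^1 = -0.558087
d^1_{0,-1}(2.232) = -0.558087
|D^1_{0,-1}|² = |d^1_{0,-1}(β)|² = (-0.558087)² = 0.311461 (the z-rotation phases have unit modulus)

P=0.3115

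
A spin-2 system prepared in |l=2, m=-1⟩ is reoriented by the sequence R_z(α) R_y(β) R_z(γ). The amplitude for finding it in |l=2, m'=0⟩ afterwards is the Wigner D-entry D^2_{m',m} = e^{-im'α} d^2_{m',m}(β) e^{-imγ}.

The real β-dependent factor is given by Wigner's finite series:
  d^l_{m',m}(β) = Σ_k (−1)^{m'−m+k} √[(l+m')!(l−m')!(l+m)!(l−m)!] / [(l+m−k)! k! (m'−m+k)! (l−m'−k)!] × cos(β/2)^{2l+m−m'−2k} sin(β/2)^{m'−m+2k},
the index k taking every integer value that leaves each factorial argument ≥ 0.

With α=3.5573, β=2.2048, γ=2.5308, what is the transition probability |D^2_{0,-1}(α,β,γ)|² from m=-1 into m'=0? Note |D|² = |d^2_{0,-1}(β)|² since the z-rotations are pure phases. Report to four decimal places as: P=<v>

P=0.3417

Split into d^2_{0,-1}(β=2.2048) × two z-phases.
With c≡cos(β/2)=0.451456 and s≡sin(β/2)=0.892293, N=[2·2·1·6]^{1/2}=4.898979
k∈{0,1} keeps every argument non-negative
  k=0: (−1)^1·4.8990/(2)·0.4515^3·0.8923^1 = -0.201108
  k=1: (−1)^2·4.8990/(2)·0.4515^1·0.8923^3 = +0.785623
d^2_{0,-1}(2.2048) = -0.201108 +0.785623 = +0.584515
|D^2_{0,-1}|² = |d^2_{0,-1}(β)|² = (+0.584515)² = 0.341657 (the z-rotation phases have unit modulus)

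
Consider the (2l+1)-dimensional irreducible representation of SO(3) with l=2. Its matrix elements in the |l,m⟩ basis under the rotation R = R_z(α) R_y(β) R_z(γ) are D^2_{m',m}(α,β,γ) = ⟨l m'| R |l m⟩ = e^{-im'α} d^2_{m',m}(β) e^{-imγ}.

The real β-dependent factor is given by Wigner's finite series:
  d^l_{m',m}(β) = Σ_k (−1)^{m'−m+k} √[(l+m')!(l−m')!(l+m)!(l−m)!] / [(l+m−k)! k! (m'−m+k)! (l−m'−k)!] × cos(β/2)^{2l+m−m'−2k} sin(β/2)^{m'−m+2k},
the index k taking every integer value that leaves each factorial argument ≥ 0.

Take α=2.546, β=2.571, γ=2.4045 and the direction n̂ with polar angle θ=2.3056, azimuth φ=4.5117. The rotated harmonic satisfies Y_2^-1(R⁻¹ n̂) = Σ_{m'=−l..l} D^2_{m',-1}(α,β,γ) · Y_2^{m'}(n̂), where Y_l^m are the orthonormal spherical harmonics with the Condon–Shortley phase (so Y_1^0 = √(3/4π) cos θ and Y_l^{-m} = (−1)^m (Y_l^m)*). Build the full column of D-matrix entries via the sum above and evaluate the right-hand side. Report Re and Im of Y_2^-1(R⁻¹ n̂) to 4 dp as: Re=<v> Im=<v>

Re=0.0045 Im=0.2889

Need the full column D^2_{m',-1} for m'=−2..2 at α=2.546, β=2.571, γ=2.4045.
cos(β/2)=0.281442, sin(β/2)=0.959578
d^2_{-2,-1}: single k=1 term ⇒ +0.042783;  D = +0.014971+0.040079i
d^2_{-1,-1}: k∈[0..1] ⇒ +0.006274 -0.218806 = -0.212532;  D = -0.050129+0.206535i
d^2_{0,-1}: k∈[0..1] ⇒ -0.052399 +0.609124 = +0.556725;  D = -0.412213+0.374196i
d^2_{1,-1}: k∈[0..1] ⇒ +0.218806 -0.847855 = -0.629049;  D = -0.622762+0.088714i
d^2_{2,-1}: single k=0 term ⇒ -0.497347;  D = +0.446946+0.218160i
Y_2^{m'}(θ=2.3056,φ=4.5117) and Σ D·Y over m':
  (+0.0150+0.0401i)·(-0.1957-0.0831i)  (-0.0501+0.2065i)·(+0.0766-0.3766i)  (-0.4122+0.3742i)·(+0.1099+0.0000i)  (-0.6228+0.0887i)·(-0.0766-0.3766i)  (+0.4469+0.2182i)·(-0.1957+0.0831i)
Y_2^-1(R⁻¹ n̂) = +0.004536+0.288892i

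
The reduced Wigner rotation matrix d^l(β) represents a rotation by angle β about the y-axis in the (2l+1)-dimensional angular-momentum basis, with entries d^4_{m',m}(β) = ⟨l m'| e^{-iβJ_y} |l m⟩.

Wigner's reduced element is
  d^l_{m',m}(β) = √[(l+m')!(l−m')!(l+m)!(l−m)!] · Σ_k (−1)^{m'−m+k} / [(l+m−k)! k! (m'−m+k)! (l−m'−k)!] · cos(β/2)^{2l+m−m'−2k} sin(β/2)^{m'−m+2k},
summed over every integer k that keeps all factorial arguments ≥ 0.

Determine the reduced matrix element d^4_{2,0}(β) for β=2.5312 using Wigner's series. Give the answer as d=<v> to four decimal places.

d=0.4805

d^4_{2,0}(β=2.5312) via Wigner's sum:
c=cos(2.5312/2)=0.300480, s=sin(2.5312/2)=0.953788; N=√[720·2·24·24]=910.735966
Admissible k: 0..2 (factorial args all ≥0)
  k=0: (−1)^2·910.7360/(96)·0.3005^6·0.9538^2 = +0.006352
  k=1: (−1)^3·910.7360/(36)·0.3005^4·0.9538^4 = -0.170672
  k=2: (−1)^4·910.7360/(96)·0.3005^2·0.9538^6 = +0.644859
d^4_{2,0}(2.5312) = +0.006352 -0.170672 +0.644859 = +0.480539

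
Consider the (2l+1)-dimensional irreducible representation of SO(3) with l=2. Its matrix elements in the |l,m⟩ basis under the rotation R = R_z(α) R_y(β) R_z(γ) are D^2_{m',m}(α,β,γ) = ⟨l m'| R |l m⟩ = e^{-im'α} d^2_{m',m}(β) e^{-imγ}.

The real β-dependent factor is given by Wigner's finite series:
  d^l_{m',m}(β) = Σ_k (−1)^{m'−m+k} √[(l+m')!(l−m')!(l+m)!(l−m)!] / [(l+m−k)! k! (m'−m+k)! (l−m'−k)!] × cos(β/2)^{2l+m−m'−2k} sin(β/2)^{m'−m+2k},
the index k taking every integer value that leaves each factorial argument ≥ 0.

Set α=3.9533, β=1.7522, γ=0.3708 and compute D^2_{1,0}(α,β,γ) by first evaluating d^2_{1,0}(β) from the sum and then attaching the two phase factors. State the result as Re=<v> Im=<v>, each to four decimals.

Split into d^2_{1,0}(β=1.7522) × two z-phases.
Half-angle: c=0.640152, s=0.768248. N=√(6·1·2·2)=4.898979
k∈{0,1} keeps every argument non-negative
  k=0: (−1)^1·4.8990/(2)·0.6402^3·0.7682^1 = -0.493659
  k=1: (−1)^2·4.8990/(2)·0.6402^1·0.7682^3 = +0.710990
d^2_{1,0}(1.7522) = -0.493659 +0.710990 = +0.217331
D = (-0.688261+0.725463i)·(+0.217331)·(+1.000000+0.000000i) = -0.149580+0.157666i

Re=-0.1496 Im=0.1577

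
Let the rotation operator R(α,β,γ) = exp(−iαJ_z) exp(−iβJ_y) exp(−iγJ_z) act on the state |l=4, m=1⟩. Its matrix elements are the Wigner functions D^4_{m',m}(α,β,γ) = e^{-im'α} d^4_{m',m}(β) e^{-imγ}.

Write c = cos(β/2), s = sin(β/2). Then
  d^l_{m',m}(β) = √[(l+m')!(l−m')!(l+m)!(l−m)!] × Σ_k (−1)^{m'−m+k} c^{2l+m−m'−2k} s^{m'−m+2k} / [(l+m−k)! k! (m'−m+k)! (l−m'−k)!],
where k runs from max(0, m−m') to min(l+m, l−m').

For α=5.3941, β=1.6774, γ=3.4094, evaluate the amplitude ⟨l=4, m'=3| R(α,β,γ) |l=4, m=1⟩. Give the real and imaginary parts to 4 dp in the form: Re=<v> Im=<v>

First d^4_{3,1}(β=1.6774), then the phase factors e^{-i(3)α} and e^{-i(1)γ}:
With c≡cos(β/2)=0.668430 and s≡sin(β/2)=0.743775, N=[5040·1·120·6]^{1/2}=1904.940944
k∈{0,1} keeps every argument non-negative
  k=0: (−1)^2·1904.9409/(240)·0.6684^6·0.7438^2 = +0.391643
  k=1: (−1)^3·1904.9409/(144)·0.6684^4·0.7438^4 = -0.808182
d^4_{3,1}(1.6774) = +0.391643 -0.808182 = -0.416540
Phases: e^{-i·(3)·5.3941}=-0.889596+0.456749i, e^{-i·(1)·3.4094}=-0.964353+0.264618i ⇒ D=-0.306999+0.281527i

Re=-0.3070 Im=0.2815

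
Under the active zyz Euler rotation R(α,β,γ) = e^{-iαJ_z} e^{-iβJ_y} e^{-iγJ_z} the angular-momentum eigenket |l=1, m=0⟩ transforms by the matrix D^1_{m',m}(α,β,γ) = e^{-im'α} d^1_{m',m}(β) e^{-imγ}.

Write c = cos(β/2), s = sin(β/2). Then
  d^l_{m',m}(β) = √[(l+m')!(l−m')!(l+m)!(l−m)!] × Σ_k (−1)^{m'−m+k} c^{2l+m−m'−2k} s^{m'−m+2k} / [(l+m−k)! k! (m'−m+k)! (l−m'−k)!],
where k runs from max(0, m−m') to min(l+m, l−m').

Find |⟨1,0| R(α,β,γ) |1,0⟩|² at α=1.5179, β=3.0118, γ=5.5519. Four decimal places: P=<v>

First d^1_{0,0}(β=3.0118), then the phase factors e^{-i(0)α} and e^{-i(0)γ}:
With c≡cos(β/2)=0.064851 and s≡sin(β/2)=0.997895, N=[1·1·1·1]^{1/2}=1.000000
k∈{0,1} keeps every argument non-negative
  k=0: (−1)^0·1.0000/(1)·0.0649^2·0.9979^0 = +0.004206
  k=1: (−1)^1·1.0000/(1)·0.0649^0·0.9979^2 = -0.995794
d^1_{0,0}(3.0118) = +0.004206 -0.995794 = -0.991589
|D^1_{0,0}|² = |d^1_{0,0}(β)|² = (-0.991589)² = 0.983248 (the z-rotation phases have unit modulus)

P=0.9832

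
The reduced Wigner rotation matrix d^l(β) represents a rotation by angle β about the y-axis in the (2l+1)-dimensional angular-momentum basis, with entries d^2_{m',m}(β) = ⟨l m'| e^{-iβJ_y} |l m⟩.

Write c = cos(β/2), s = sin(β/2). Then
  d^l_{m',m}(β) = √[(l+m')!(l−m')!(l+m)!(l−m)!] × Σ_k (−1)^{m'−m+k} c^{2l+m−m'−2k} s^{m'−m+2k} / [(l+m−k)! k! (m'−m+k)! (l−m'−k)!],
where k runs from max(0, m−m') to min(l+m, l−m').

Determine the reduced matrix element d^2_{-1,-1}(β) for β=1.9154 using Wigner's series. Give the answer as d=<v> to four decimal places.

d^2_{-1,-1}(β=1.9154) via Wigner's sum:
With c≡cos(β/2)=0.575403 and s≡sin(β/2)=0.817870, N=[1·6·1·6]^{1/2}=6.000000
The bounds max(0,m−m')=0 and min(l+m,l−m')=1 give 2 terms
  k=0: (−1)^0·6.0000/(6)·0.5754^4·0.8179^0 = +0.109619
  k=1: (−1)^1·6.0000/(2)·0.5754^2·0.8179^2 = -0.664406
d^2_{-1,-1}(1.9154) = +0.109619 -0.664406 = -0.554787

d=-0.5548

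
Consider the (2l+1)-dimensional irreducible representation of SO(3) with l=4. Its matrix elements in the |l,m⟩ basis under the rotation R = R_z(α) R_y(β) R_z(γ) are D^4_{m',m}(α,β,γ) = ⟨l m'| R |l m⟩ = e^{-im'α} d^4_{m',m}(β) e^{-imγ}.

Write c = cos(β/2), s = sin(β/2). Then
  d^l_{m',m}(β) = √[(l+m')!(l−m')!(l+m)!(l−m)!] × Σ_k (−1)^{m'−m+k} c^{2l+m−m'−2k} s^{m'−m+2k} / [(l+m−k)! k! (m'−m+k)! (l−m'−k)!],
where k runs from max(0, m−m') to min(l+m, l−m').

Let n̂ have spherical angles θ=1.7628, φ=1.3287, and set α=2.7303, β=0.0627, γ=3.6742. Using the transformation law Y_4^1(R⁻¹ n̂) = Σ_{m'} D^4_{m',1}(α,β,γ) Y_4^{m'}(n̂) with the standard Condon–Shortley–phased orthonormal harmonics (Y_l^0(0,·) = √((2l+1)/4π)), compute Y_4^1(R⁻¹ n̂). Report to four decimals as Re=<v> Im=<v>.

Re=-0.0801 Im=-0.2182

Need the full column D^4_{m',1} for m'=−4..4 at α=2.7303, β=0.0627, γ=3.6742.
cos(β/2)=0.999509, sin(β/2)=0.031345
d^4_{-4,1}: single k=5 term ⇒ +0.000000;  D = +0.000000+0.000000i
d^4_{-3,1}: k∈[4..5] ⇒ +0.000013 -0.000000 = +0.000013;  D = -0.000002-0.000012i
d^4_{-2,1}: k∈[3..5] ⇒ +0.000434 -0.000001 +0.000000 = +0.000434;  D = -0.000093+0.000424i
d^4_{-1,1}: k∈[2..5] ⇒ +0.009796 -0.000029 +0.000000 -0.000000 = +0.009767;  D = +0.005730-0.007910i
d^4_{0,1}: k∈[1..4] ⇒ +0.139697 -0.000824 +0.000001 -0.000000 = +0.138874;  D = -0.119638+0.070517i
d^4_{1,1}: k∈[0..3] ⇒ +0.996076 -0.014694 +0.000029 -0.000000 = +0.981411;  D = +0.974198-0.118768i
d^4_{2,1}: k∈[0..2] ⇒ -0.132528 +0.000652 -0.000000 = -0.131877;  D = +0.126371+0.037708i
d^4_{3,1}: k∈[0..1] ⇒ +0.007775 -0.000013 = +0.007763;  D = +0.005931+0.005008i
d^4_{4,1}: single k=0 term ⇒ -0.000230;  D = +0.000102+0.000206i
Y_4^{m'}(θ=1.7628,φ=1.3287) and Σ D·Y over m':
  (+0.0000+0.0000i)·(+0.2328+0.3386i)  (-0.0000-0.0000i)·(+0.1500-0.1689i)  (-0.0001+0.0004i)·(+0.2126+0.1118i)  (+0.0057-0.0079i)·(+0.0583-0.2362i)  (-0.1196+0.0705i)·(+0.2067+0.0000i)  (+0.9742-0.1188i)·(-0.0583-0.2362i)  (+0.1264+0.0377i)·(+0.2126-0.1118i)  (+0.0059+0.0050i)·(-0.1500-0.1689i)  (+0.0001+0.0002i)·(+0.2328-0.3386i)
Y_4^1(R⁻¹ n̂) = -0.080070-0.218164i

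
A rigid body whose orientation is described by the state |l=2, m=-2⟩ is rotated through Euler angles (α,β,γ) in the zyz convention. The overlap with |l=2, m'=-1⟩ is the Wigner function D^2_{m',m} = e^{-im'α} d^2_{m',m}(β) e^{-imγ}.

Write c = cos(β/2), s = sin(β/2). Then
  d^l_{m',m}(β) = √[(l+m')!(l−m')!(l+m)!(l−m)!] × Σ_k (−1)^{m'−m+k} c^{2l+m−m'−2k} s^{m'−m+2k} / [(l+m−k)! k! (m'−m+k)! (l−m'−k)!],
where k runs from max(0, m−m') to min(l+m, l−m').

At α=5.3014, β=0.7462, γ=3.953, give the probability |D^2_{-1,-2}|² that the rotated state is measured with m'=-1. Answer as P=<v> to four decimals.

P=0.3465

D^2_{-1,-2}(5.3014,0.7462,3.953) = e^{-i·-1·5.3014}·d^2_{-1,-2}(0.7462)·e^{-i·-2·3.953}. Compute d first:
Half-angle: c=0.931202, s=0.364504. N=√(1·6·1·24)=12.000000
Admissible k: 0..0 (factorial args all ≥0)
  k=0: (−1)^1·12.0000/(6)·0.9312^3·0.3645^1 = -0.588659
d^2_{-1,-2}(0.7462) = -0.588659
|D^2_{-1,-2}|² = |d^2_{-1,-2}(β)|² = (-0.588659)² = 0.346519 (the z-rotation phases have unit modulus)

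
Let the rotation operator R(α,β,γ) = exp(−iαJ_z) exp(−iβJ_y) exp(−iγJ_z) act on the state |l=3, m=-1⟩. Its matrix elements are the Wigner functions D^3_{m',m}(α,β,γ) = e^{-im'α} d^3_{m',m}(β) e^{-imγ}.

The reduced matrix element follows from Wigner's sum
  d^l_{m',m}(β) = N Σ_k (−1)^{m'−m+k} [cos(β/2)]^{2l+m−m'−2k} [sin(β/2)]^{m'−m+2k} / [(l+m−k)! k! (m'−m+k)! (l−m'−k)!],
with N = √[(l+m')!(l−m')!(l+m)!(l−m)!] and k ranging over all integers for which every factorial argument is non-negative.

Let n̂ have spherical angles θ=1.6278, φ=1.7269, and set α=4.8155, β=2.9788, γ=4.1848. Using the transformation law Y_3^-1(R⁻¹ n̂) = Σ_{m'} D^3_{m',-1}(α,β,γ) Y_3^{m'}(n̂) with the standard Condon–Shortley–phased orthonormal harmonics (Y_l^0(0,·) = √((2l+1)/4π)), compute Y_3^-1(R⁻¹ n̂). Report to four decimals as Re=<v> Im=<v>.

Re=0.1387 Im=0.2700

Need the full column D^3_{m',-1} for m'=−3..3 at α=4.8155, β=2.9788, γ=4.1848.
cos(β/2)=0.081306, sin(β/2)=0.996689
d^3_{-3,-1}: single k=2 term ⇒ +0.000168;  D = +0.000164-0.000036i
d^3_{-2,-1}: k∈[1..2] ⇒ +0.000011 -0.003366 = -0.003355;  D = -0.001060-0.003183i
d^3_{-1,-1}: k∈[0..2] ⇒ +0.000000 -0.000347 +0.039142 = +0.038795;  D = -0.035352+0.015977i
d^3_{0,-1}: k∈[0..2] ⇒ -0.000012 +0.005531 -0.277022 = -0.271504;  D = +0.136689+0.234586i
d^3_{1,-1}: k∈[0..2] ⇒ +0.000260 -0.052189 +0.980299 = +0.928370;  D = +0.749765-0.547469i
d^3_{2,-1}: k∈[0..1] ⇒ -0.003366 +0.252885 = +0.249520;  D = +0.167104+0.185300i
d^3_{3,-1}: single k=0 term ⇒ +0.025266;  D = -0.016922+0.018762i
Y_3^{m'}(θ=1.6278,φ=1.7269) and Σ D·Y over m':
  (+0.0002-0.0000i)·(+0.1874+0.3705i)  (-0.0011-0.0032i)·(+0.0552-0.0178i)  (-0.0354+0.0160i)·(+0.0493+0.3136i)  (+0.1367+0.2346i)·(+0.0634+0.0000i)  (+0.7498-0.5475i)·(-0.0493+0.3136i)  (+0.1671+0.1853i)·(+0.0552+0.0178i)  (-0.0169+0.0188i)·(-0.1874+0.3705i)
Y_3^-1(R⁻¹ n̂) = +0.138656+0.270023i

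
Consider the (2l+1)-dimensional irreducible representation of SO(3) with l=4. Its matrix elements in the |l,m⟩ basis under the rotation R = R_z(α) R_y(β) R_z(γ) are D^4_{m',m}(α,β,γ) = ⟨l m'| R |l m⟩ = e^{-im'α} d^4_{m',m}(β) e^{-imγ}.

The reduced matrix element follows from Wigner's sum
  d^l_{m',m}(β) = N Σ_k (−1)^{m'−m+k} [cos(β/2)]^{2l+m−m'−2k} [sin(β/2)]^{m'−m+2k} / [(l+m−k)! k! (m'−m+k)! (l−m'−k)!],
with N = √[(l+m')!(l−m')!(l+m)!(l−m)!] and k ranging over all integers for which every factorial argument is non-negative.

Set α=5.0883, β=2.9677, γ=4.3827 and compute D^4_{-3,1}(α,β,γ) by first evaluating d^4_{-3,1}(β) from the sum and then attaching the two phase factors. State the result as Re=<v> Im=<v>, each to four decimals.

Re=0.0065 Im=0.0574

D^4_{-3,1}(5.0883,2.9677,4.3827) = e^{-i·-3·5.0883}·d^4_{-3,1}(2.9677)·e^{-i·1·4.3827}. Compute d first:
c=cos(2.9677/2)=0.086837, s=sin(2.9677/2)=0.996223; N=√[1·5040·120·6]=1904.940944
Admissible k: 4..5 (factorial args all ≥0)
  k=4: (−1)^0·1904.9409/(144)·0.0868^4·0.9962^4 = +0.000741
  k=5: (−1)^1·1904.9409/(240)·0.0868^2·0.9962^6 = -0.058508
d^4_{-3,1}(2.9677) = +0.000741 -0.058508 = -0.057767
Attach z-rotation phases: D = e^{-i(-3)(5.0883)}·(-0.057767)·e^{-i(1)(4.3827)} = +0.006535+0.057396i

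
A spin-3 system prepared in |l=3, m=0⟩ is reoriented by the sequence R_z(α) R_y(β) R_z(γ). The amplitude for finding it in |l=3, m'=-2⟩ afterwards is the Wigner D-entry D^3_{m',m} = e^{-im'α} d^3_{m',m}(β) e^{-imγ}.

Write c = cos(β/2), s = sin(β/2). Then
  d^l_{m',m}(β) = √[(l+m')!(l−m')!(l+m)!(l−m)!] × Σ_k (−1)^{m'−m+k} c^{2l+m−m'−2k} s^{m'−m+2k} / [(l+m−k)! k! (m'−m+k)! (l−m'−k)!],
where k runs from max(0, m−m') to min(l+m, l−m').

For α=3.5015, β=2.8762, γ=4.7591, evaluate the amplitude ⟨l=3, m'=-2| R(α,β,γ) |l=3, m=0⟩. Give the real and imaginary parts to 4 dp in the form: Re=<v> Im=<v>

Re=-0.0684 Im=-0.0599

First d^3_{-2,0}(β=2.8762), then the phase factors e^{-i(-2)α} and e^{-i(0)γ}:
With c≡cos(β/2)=0.132307 and s≡sin(β/2)=0.991209, N=[1·120·6·6]^{1/2}=65.726707
The bounds max(0,m−m')=2 and min(l+m,l−m')=3 give 2 terms
  k=2: (−1)^0·65.7267/(12)·0.1323^4·0.9912^2 = +0.001649
  k=3: (−1)^1·65.7267/(12)·0.1323^2·0.9912^4 = -0.092553
d^3_{-2,0}(2.8762) = +0.001649 -0.092553 = -0.090904
Phases: e^{-i·(-2)·3.5015}=+0.751928+0.659245i, e^{-i·(0)·4.7591}=+1.000000+0.000000i ⇒ D=-0.068353-0.059928i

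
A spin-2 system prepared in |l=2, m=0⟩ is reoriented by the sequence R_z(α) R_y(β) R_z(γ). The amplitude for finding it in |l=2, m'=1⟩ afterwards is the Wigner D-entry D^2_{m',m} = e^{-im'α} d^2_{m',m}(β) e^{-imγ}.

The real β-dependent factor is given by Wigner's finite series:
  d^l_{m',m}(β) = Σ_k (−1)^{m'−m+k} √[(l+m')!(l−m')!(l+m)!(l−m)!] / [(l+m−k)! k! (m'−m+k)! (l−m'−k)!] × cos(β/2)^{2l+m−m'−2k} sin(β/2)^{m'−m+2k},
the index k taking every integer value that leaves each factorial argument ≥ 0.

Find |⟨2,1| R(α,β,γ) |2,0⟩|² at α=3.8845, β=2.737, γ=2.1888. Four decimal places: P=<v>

D^2_{1,0}(3.8845,2.737,2.1888) = e^{-i·1·3.8845}·d^2_{1,0}(2.737)·e^{-i·0·2.1888}. Compute d first:
Half-angle: c=0.200919, s=0.979608. N=√(6·1·2·2)=4.898979
The bounds max(0,m−m')=0 and min(l+m,l−m')=1 give 2 terms
  k=0: (−1)^1·4.8990/(2)·0.2009^3·0.9796^1 = -0.019462
  k=1: (−1)^2·4.8990/(2)·0.2009^1·0.9796^3 = +0.462652
d^2_{1,0}(2.737) = -0.019462 +0.462652 = +0.443189
|D^2_{1,0}|² = |d^2_{1,0}(β)|² = (+0.443189)² = 0.196417 (the z-rotation phases have unit modulus)

P=0.1964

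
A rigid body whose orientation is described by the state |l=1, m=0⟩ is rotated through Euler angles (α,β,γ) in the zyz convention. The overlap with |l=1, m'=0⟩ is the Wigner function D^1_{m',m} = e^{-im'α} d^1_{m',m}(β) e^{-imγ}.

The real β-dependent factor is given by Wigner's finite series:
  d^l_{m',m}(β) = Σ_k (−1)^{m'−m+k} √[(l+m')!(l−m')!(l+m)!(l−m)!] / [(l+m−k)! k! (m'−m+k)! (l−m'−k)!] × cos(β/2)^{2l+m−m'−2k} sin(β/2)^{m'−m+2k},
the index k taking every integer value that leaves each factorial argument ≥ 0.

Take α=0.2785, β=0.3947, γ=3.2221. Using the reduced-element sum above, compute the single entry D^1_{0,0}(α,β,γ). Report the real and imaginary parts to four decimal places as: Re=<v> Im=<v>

First d^1_{0,0}(β=0.3947), then the phase factors e^{-i(0)α} and e^{-i(0)γ}:
c=cos(0.3947/2)=0.980590, s=sin(0.3947/2)=0.196071; N=√[1·1·1·1]=1.000000
k∈{0,1} keeps every argument non-negative
  k=0: (−1)^0·1.0000/(1)·0.9806^2·0.1961^0 = +0.961556
  k=1: (−1)^1·1.0000/(1)·0.9806^0·0.1961^2 = -0.038444
d^1_{0,0}(0.3947) = +0.961556 -0.038444 = +0.923112
Phases: e^{-i·(0)·0.2785}=+1.000000+0.000000i, e^{-i·(0)·3.2221}=+1.000000+0.000000i ⇒ D=+0.923112+0.000000i

Re=0.9231 Im=0.0000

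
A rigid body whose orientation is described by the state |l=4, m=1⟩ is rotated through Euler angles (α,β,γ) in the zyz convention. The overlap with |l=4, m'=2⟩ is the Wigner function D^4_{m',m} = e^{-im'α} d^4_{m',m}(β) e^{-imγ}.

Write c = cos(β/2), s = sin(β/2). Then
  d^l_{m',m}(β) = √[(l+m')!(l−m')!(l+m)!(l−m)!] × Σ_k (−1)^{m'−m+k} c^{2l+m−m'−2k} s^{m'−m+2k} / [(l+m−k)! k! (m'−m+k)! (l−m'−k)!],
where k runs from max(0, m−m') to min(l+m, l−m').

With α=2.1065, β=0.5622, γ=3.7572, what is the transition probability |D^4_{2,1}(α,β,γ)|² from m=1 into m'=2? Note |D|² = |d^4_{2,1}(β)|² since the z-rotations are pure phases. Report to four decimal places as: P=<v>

First d^4_{2,1}(β=0.5622), then the phase factors e^{-i(2)α} and e^{-i(1)γ}:
Half-angle: c=0.960751, s=0.277413. N=√(720·2·120·6)=1018.233765
k∈{0,1,2} keeps every argument non-negative
  k=0: (−1)^1·1018.2338/(240)·0.9608^7·0.2774^1 = -0.889279
  k=1: (−1)^2·1018.2338/(48)·0.9608^5·0.2774^3 = +0.370714
  k=2: (−1)^3·1018.2338/(72)·0.9608^3·0.2774^5 = -0.020605
d^4_{2,1}(0.5622) = -0.889279 +0.370714 -0.020605 = -0.539170
|D^4_{2,1}|² = |d^4_{2,1}(β)|² = (-0.539170)² = 0.290705 (the z-rotation phases have unit modulus)

P=0.2907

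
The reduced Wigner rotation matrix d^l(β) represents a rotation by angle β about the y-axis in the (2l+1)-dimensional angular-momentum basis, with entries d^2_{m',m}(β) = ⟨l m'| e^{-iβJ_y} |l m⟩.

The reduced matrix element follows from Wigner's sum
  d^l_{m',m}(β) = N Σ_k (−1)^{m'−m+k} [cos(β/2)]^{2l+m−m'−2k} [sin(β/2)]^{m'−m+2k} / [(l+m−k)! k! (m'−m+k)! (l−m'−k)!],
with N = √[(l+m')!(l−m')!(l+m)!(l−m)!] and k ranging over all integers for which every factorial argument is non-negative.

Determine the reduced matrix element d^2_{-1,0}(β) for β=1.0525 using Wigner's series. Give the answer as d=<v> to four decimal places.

d^2_{-1,0}(β=1.0525) via Wigner's sum:
Half-angle: c=0.864697, s=0.502294. N=√(1·6·2·2)=4.898979
k∈{1,2} keeps every argument non-negative
  k=1: (−1)^0·4.8990/(2)·0.8647^3·0.5023^1 = +0.795473
  k=2: (−1)^1·4.8990/(2)·0.8647^1·0.5023^3 = -0.268420
d^2_{-1,0}(1.0525) = +0.795473 -0.268420 = +0.527053

d=0.5271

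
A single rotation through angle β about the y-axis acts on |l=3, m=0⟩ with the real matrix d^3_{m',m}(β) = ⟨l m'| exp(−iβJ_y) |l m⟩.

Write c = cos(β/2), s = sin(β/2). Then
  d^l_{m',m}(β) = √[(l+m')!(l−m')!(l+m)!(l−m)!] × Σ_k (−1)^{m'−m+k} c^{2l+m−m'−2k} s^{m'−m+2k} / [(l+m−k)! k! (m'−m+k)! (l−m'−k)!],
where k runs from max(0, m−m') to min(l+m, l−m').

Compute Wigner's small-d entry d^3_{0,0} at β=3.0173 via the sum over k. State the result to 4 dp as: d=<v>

d=-0.9542

d^3_{0,0}(β=3.0173) via Wigner's sum:
With c≡cos(β/2)=0.062106 and s≡sin(β/2)=0.998070, N=[6·6·6·6]^{1/2}=36.000000
k: max(0,(0)−(0))=0 … min(3+(0),3−(0))=3
  k=0: (−1)^0·36.0000/(36)·0.0621^6·0.9981^0 = +0.000000
  k=1: (−1)^1·36.0000/(4)·0.0621^4·0.9981^2 = -0.000133
  k=2: (−1)^2·36.0000/(4)·0.0621^2·0.9981^4 = +0.034447
  k=3: (−1)^3·36.0000/(36)·0.0621^0·0.9981^6 = -0.988473
d^3_{0,0}(3.0173) = +0.000000 -0.000133 +0.034447 -0.988473 = -0.954159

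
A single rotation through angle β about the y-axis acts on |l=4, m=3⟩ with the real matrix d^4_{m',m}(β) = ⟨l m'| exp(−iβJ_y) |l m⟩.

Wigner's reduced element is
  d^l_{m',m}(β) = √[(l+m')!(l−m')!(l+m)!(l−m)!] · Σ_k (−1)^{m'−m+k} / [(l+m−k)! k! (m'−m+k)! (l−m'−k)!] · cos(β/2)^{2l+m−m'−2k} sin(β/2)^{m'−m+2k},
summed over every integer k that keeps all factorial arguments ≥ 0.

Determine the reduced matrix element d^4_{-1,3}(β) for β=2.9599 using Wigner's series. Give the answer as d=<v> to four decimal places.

d^4_{-1,3}(β=2.9599) via Wigner's sum:
With c≡cos(β/2)=0.090721 and s≡sin(β/2)=0.995876, N=[6·120·5040·1]^{1/2}=1904.940944
Admissible k: 4..5 (factorial args all ≥0)
  k=4: (−1)^0·1904.9409/(144)·0.0907^4·0.9959^4 = +0.000881
  k=5: (−1)^1·1904.9409/(240)·0.0907^2·0.9959^6 = -0.063727
d^4_{-1,3}(2.9599) = +0.000881 -0.063727 = -0.062845

d=-0.0628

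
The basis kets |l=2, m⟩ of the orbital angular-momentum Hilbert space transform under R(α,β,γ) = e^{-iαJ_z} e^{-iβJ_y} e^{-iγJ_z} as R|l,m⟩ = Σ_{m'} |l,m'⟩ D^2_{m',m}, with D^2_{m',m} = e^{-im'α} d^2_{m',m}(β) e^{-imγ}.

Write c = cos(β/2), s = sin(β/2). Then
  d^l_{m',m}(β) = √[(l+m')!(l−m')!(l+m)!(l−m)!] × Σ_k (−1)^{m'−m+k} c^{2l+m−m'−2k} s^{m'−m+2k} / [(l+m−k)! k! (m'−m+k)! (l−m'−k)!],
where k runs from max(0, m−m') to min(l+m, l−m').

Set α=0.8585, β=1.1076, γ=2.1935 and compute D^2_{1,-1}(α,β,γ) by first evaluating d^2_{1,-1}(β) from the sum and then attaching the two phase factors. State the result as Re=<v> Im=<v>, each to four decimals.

Re=0.1224 Im=0.5093

First d^2_{1,-1}(β=1.1076), then the phase factors e^{-i(1)α} and e^{-i(-1)γ}:
Half-angle: c=0.850532, s=0.525923. N=√(6·1·1·6)=6.000000
k: max(0,(-1)−(1))=0 … min(2+(-1),2−(1))=1
  k=0: (−1)^2·6.0000/(2)·0.8505^2·0.5259^2 = +0.600271
  k=1: (−1)^3·6.0000/(6)·0.8505^0·0.5259^4 = -0.076505
d^2_{1,-1}(1.1076) = +0.600271 -0.076505 = +0.523766
Attach z-rotation phases: D = e^{-i(1)(0.8585)}·(+0.523766)·e^{-i(-1)(2.1935)} = +0.122361+0.509273i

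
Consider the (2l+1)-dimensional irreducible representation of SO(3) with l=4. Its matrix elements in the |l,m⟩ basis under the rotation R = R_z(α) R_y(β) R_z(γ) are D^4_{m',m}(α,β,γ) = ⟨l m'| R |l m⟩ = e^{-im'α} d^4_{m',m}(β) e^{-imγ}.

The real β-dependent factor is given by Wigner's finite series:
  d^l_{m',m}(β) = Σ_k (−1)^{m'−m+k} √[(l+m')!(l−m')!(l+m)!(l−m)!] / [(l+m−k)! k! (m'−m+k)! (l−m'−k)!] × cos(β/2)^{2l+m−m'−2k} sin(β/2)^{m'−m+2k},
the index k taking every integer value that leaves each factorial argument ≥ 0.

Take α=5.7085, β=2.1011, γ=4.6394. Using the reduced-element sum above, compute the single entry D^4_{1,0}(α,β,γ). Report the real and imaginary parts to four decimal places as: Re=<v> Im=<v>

D^4_{1,0}(5.7085,2.1011,4.6394) = e^{-i·1·5.7085}·d^4_{1,0}(2.1011)·e^{-i·0·4.6394}. Compute d first:
c=cos(2.1011/2)=0.497094, s=sin(2.1011/2)=0.867697; N=√[120·6·24·24]=643.987578
k: max(0,(0)−(1))=0 … min(4+(0),4−(1))=3
  k=0: (−1)^1·643.9876/(144)·0.4971^7·0.8677^1 = -0.029104
  k=1: (−1)^2·643.9876/(24)·0.4971^5·0.8677^3 = +0.532062
  k=2: (−1)^3·643.9876/(24)·0.4971^3·0.8677^5 = -1.621143
  k=3: (−1)^4·643.9876/(144)·0.4971^1·0.8677^7 = +0.823245
d^4_{1,0}(2.1011) = -0.029104 +0.532062 -1.621143 +0.823245 = -0.294940
Attach z-rotation phases: D = e^{-i(1)(5.7085)}·(-0.294940)·e^{-i(0)(4.6394)} = -0.247562-0.160321i

Re=-0.2476 Im=-0.1603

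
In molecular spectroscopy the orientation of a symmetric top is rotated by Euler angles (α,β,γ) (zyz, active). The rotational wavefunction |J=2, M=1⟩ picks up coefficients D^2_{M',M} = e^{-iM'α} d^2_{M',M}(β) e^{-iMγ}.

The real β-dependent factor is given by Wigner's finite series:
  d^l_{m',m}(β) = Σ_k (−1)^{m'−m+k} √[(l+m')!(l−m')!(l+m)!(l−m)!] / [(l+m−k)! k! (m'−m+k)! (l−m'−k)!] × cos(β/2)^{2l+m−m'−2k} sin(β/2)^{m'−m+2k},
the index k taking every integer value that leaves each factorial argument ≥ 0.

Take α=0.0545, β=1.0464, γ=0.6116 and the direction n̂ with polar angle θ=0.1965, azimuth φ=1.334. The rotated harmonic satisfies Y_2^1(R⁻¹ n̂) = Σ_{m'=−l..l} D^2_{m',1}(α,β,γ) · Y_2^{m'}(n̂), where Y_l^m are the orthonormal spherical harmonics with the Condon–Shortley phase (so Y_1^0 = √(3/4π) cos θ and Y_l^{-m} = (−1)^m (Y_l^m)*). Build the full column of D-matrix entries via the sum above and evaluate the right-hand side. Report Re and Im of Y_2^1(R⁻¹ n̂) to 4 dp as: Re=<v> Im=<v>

Need the full column D^2_{m',1} for m'=−2..2 at α=0.0545, β=1.0464, γ=0.6116.
cos(β/2)=0.866225, sin(β/2)=0.499655
d^2_{-2,1}: single k=3 term ⇒ +0.216108;  D = +0.189382-0.104100i
d^2_{-1,1}: k∈[2..3] ⇒ +0.561982 -0.062327 = +0.499654;  D = +0.424103-0.264181i
d^2_{0,1}: k∈[1..2] ⇒ +0.795495 -0.264677 = +0.530818;  D = +0.434597-0.304784i
d^2_{1,1}: k∈[0..1] ⇒ +0.563018 -0.561982 = +0.001036;  D = +0.000815-0.000640i
d^2_{2,1}: single k=0 term ⇒ -0.649519;  D = -0.488055+0.428576i
Y_2^{m'}(θ=0.1965,φ=1.334) and Σ D·Y over m':
  (+0.1894-0.1041i)·(-0.0131-0.0067i)  (+0.4241-0.2642i)·(+0.0347-0.1438i)  (+0.4346-0.3048i)·(+0.5947+0.0000i)  (+0.0008-0.0006i)·(-0.0347-0.1438i)  (-0.4881+0.4286i)·(-0.0131+0.0067i)
Y_2^1(R⁻¹ n̂) = +0.235406-0.260310i

Re=0.2354 Im=-0.2603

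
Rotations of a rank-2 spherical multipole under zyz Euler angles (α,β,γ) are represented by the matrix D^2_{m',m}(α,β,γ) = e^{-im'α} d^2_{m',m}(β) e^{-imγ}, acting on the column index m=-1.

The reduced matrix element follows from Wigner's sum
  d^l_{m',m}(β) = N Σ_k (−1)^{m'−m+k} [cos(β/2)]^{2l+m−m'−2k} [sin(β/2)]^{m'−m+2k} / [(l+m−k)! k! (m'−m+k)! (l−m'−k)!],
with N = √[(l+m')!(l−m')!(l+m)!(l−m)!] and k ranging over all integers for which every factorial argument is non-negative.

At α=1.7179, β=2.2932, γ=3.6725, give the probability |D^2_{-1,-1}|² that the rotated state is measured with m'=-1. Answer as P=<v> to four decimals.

Split into d^2_{-1,-1}(β=2.2932) × two z-phases.
c=cos(2.2932/2)=0.411588, s=sin(2.2932/2)=0.911370; N=√[1·6·1·6]=6.000000
k: max(0,(-1)−(-1))=0 … min(2+(-1),2−(-1))=1
  k=0: (−1)^0·6.0000/(6)·0.4116^4·0.9114^0 = +0.028698
  k=1: (−1)^1·6.0000/(2)·0.4116^2·0.9114^2 = -0.422121
d^2_{-1,-1}(2.2932) = +0.028698 -0.422121 = -0.393423
|D^2_{-1,-1}|² = |d^2_{-1,-1}(β)|² = (-0.393423)² = 0.154782 (the z-rotation phases have unit modulus)

P=0.1548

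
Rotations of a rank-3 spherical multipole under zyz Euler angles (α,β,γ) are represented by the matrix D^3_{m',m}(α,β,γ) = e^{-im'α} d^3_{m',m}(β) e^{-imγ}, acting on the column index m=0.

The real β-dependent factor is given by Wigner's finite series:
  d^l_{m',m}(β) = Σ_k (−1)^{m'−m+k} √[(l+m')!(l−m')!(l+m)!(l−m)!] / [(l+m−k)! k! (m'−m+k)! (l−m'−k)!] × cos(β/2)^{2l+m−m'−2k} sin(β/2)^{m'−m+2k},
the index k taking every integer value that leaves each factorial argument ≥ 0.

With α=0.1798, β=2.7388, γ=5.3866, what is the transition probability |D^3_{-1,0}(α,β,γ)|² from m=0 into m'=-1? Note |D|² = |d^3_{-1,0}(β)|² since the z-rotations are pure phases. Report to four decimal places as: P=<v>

First d^3_{-1,0}(β=2.7388), then the phase factors e^{-i(-1)α} and e^{-i(0)γ}:
Half-angle: c=0.200038, s=0.979788. N=√(2·24·6·6)=41.569219
Admissible k: 1..3 (factorial args all ≥0)
  k=1: (−1)^0·41.5692/(12)·0.2000^5·0.9798^1 = +0.001087
  k=2: (−1)^1·41.5692/(4)·0.2000^3·0.9798^3 = -0.078243
  k=3: (−1)^2·41.5692/(12)·0.2000^1·0.9798^5 = +0.625696
d^3_{-1,0}(2.7388) = +0.001087 -0.078243 +0.625696 = +0.548540
|D^3_{-1,0}|² = |d^3_{-1,0}(β)|² = (+0.548540)² = 0.300897 (the z-rotation phases have unit modulus)

P=0.3009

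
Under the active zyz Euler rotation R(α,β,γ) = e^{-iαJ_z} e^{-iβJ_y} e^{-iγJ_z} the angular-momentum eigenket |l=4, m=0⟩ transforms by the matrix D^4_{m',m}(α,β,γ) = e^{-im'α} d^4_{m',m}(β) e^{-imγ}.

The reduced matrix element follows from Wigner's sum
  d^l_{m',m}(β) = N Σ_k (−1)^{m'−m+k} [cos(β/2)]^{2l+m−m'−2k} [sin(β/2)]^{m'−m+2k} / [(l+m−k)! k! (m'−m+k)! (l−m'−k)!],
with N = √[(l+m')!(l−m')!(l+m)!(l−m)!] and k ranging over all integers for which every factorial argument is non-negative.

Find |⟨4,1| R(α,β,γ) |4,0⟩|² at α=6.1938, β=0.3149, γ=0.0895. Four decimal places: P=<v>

P=0.3003

First d^4_{1,0}(β=0.3149), then the phase factors e^{-i(1)α} and e^{-i(0)γ}:
Half-angle: c=0.987630, s=0.156800. N=√(120·6·24·24)=643.987578
Admissible k: 0..3 (factorial args all ≥0)
  k=0: (−1)^1·643.9876/(144)·0.9876^7·0.1568^1 = -0.642721
  k=1: (−1)^2·643.9876/(24)·0.9876^5·0.1568^3 = +0.097203
  k=2: (−1)^3·643.9876/(24)·0.9876^3·0.1568^5 = -0.002450
  k=3: (−1)^4·643.9876/(144)·0.9876^1·0.1568^7 = +0.000010
d^4_{1,0}(0.3149) = -0.642721 +0.097203 -0.002450 +0.000010 = -0.547958
|D^4_{1,0}|² = |d^4_{1,0}(β)|² = (-0.547958)² = 0.300258 (the z-rotation phases have unit modulus)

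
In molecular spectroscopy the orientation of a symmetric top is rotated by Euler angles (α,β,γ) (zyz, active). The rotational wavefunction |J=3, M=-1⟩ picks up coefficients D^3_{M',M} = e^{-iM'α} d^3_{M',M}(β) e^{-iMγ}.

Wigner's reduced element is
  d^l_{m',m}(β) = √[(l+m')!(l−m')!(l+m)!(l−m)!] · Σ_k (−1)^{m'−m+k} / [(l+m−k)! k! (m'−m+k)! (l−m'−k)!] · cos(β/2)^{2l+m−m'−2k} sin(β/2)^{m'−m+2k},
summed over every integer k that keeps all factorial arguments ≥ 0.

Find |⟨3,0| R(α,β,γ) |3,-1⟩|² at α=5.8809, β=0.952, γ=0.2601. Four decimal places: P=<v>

P=0.0579

First d^3_{0,-1}(β=0.952), then the phase factors e^{-i(0)α} and e^{-i(-1)γ}:
c=cos(0.952/2)=0.888835, s=sin(0.952/2)=0.458228; N=√[6·6·2·24]=41.569219
k∈{0,1,2} keeps every argument non-negative
  k=0: (−1)^1·41.5692/(12)·0.8888^5·0.4582^1 = -0.880597
  k=1: (−1)^2·41.5692/(4)·0.8888^3·0.4582^3 = +0.702132
  k=2: (−1)^3·41.5692/(12)·0.8888^1·0.4582^5 = -0.062204
d^3_{0,-1}(0.952) = -0.880597 +0.702132 -0.062204 = -0.240669
|D^3_{0,-1}|² = |d^3_{0,-1}(β)|² = (-0.240669)² = 0.057922 (the z-rotation phases have unit modulus)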